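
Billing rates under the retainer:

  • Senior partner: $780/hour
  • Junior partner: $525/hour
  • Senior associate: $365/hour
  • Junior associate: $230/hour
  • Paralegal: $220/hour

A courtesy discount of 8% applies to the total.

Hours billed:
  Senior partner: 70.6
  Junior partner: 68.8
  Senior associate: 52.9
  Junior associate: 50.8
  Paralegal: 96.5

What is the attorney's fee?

$131,937.66

Senior partner: 70.6 × $780 = $55,068.00
Junior partner: 68.8 × $525 = $36,120.00
Senior associate: 52.9 × $365 = $19,308.50
Junior associate: 50.8 × $230 = $11,684.00
Paralegal: 96.5 × $220 = $21,230.00
Subtotal: $143,410.50
Less 8% discount: −$11,472.84
Total: $143,410.50 − $11,472.84 = $131,937.66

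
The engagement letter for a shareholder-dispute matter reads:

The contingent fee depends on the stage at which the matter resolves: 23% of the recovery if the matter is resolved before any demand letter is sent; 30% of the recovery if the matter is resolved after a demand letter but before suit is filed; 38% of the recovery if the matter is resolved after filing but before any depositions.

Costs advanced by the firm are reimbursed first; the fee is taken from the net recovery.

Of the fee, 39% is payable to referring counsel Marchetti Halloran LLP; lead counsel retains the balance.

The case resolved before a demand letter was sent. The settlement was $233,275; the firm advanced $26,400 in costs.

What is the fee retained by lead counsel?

Fee base (net of costs): $233,275 − $26,400 = $206,875
The matter resolved before a demand letter was sent, so the 23% rate applies.
$206,875 × 23% = $47,581.25
Referral share: 39% of $47,581.25 = $18,556.69; lead counsel retains $47,581.25 − $18,556.69 = $29,024.56.

$29,024.56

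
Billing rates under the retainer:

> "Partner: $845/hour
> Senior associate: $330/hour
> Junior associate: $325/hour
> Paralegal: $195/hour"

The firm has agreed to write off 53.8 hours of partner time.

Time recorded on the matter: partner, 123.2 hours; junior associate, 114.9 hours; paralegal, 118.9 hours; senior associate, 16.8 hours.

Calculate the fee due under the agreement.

Partner: 123.2 × $845 = $104,104.00
Senior associate: 16.8 × $330 = $5,544.00
Junior associate: 114.9 × $325 = $37,342.50
Paralegal: 118.9 × $195 = $23,185.50
Subtotal: $170,176.00
Write-off: 53.8 × $845 = $45,461.00
Total: $170,176.00 − $45,461.00 = $124,715.00

$124,715.00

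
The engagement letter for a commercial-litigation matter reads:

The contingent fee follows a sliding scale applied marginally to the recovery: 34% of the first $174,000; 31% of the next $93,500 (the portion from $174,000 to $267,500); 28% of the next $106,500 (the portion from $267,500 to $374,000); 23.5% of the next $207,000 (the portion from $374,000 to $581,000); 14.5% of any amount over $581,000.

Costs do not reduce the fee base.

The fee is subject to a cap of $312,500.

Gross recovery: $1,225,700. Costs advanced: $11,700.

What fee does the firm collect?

Fee base is the gross recovery, $1,225,700; costs are reimbursed separately.
First $174,000 at 34% = $59,160.00
Next $93,500 at 31% = $28,985.00
Next $106,500 at 28% = $29,820.00
Next $207,000 at 23.5% = $48,645.00
Remaining $644,700 at 14.5% = $93,481.50
Fee: $59,160.00 + $28,985.00 + $29,820.00 + $48,645.00 + $93,481.50 = $260,091.50
$260,091.50 is under the $312,500 cap.

$260,091.50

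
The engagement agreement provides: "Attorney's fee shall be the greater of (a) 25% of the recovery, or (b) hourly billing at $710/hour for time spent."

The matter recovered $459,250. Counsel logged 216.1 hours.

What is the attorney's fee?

(a) 25% of $459,250 = $114,812.50
(b) 216.1 × $710 = $153,431.00
The greater is (b): $153,431.00.

$153,431.00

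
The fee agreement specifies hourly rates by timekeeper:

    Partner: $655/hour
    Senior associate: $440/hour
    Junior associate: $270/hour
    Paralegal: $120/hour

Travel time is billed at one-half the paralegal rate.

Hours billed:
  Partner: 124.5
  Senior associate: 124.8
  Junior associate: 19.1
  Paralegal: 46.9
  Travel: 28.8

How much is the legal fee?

Partner: 124.5 × $655 = $81,547.50
Senior associate: 124.8 × $440 = $54,912.00
Junior associate: 19.1 × $270 = $5,157.00
Paralegal: 46.9 × $120 = $5,628.00
Subtotal: $81,547.50 + $54,912.00 + $5,157.00 + $5,628.00 = $147,244.50
Travel: 28.8 × ($120 ÷ 2) = 28.8 × $60.00 = $1,728.00
Total: $147,244.50 + $1,728.00 = $148,972.50

$148,972.50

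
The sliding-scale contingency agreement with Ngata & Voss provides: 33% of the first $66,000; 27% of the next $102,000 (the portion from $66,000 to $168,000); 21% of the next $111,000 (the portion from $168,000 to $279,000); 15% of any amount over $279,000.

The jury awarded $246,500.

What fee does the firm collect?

$65,805.00

First $66,000 at 33% = $21,780.00
Next $102,000 at 27% = $27,540.00
Remaining $78,500 at 21% = $16,485.00
Fee: $21,780.00 + $27,540.00 + $16,485.00 = $65,805.00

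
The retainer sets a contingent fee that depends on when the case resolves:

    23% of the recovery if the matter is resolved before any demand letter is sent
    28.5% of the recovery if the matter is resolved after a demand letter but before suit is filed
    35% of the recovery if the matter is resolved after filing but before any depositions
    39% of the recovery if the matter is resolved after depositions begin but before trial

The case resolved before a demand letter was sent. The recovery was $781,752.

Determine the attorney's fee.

$179,802.96

The matter resolved before a demand letter was sent, so the 23% rate applies.
$781,752 × 23% = $179,802.96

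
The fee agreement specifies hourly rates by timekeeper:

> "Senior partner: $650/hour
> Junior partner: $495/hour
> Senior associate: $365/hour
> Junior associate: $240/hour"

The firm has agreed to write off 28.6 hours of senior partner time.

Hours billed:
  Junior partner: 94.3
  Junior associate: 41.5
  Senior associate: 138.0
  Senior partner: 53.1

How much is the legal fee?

Senior partner: 53.1 × $650 = $34,515.00
Junior partner: 94.3 × $495 = $46,678.50
Senior associate: 138.0 × $365 = $50,370.00
Junior associate: 41.5 × $240 = $9,960.00
Subtotal: $141,523.50
Write-off: 28.6 × $650 = $18,590.00
Total: $141,523.50 − $18,590.00 = $122,933.50

$122,933.50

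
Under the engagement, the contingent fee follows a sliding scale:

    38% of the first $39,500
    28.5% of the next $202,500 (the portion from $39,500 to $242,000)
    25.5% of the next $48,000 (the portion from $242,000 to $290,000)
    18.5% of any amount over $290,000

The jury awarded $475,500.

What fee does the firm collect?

$119,280.00

First $39,500 at 38% = $15,010.00
Next $202,500 at 28.5% = $57,712.50
Next $48,000 at 25.5% = $12,240.00
Remaining $185,500 at 18.5% = $34,317.50
Fee: $15,010.00 + $57,712.50 + $12,240.00 + $34,317.50 = $119,280.00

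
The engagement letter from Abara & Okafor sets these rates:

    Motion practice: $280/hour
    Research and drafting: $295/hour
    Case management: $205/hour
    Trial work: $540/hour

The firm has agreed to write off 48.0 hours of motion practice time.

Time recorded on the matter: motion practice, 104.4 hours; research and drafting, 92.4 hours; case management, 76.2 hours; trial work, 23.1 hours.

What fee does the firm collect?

Motion practice: 104.4 × $280 = $29,232.00
Research and drafting: 92.4 × $295 = $27,258.00
Case management: 76.2 × $205 = $15,621.00
Trial work: 23.1 × $540 = $12,474.00
Subtotal: $84,585.00
Write-off: 48.0 × $280 = $13,440.00
Total: $84,585.00 − $13,440.00 = $71,145.00

$71,145.00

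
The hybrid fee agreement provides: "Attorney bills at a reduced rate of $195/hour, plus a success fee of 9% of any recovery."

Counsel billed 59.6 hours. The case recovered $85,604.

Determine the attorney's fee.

Hourly: 59.6 × $195 = $11,622.00
Success fee: 9% of $85,604 = $7,704.36
Total: $11,622.00 + $7,704.36 = $19,326.36

$19,326.36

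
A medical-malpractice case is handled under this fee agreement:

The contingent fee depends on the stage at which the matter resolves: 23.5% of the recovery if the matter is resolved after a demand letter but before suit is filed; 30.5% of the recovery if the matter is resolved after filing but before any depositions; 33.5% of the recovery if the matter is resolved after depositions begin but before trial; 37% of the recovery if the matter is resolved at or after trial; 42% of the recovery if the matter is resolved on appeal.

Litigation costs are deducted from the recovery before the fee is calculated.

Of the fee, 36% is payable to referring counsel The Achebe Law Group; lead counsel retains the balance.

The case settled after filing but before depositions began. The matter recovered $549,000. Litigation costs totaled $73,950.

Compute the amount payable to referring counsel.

Fee base (net of costs): $549,000 − $73,950 = $475,050
The matter settled after filing but before depositions began, so the 30.5% rate applies.
$475,050 × 30.5% = $144,890.25
Referral share: 36% of $144,890.25 = $52,160.49; lead counsel retains $144,890.25 − $52,160.49 = $92,729.76.

$52,160.49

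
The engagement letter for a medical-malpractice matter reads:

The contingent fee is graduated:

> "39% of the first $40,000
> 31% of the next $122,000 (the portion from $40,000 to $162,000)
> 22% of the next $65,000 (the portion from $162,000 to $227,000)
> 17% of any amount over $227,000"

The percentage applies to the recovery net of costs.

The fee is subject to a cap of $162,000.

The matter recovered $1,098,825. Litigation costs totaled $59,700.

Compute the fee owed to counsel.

$162,000.00

Fee base (net of costs): $1,098,825 − $59,700 = $1,039,125
First $40,000 at 39% = $15,600.00
Next $122,000 at 31% = $37,820.00
Next $65,000 at 22% = $14,300.00
Remaining $812,125 at 17% = $138,061.25
Fee: $15,600.00 + $37,820.00 + $14,300.00 + $138,061.25 = $205,781.25
$205,781.25 exceeds the $162,000 cap, so the fee is capped at $162,000.00.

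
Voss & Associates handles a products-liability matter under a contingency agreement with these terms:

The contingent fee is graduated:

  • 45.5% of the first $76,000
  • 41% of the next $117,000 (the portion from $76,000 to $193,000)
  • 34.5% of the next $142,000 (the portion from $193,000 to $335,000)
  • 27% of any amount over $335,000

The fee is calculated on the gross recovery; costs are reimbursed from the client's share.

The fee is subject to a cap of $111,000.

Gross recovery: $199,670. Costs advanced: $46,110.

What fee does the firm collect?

$84,851.15

Fee base is the gross recovery, $199,670; costs are reimbursed separately.
First $76,000 at 45.5% = $34,580.00
Next $117,000 at 41% = $47,970.00
Remaining $6,670 at 34.5% = $2,301.15
Fee: $34,580.00 + $47,970.00 + $2,301.15 = $84,851.15
$84,851.15 is under the $111,000 cap.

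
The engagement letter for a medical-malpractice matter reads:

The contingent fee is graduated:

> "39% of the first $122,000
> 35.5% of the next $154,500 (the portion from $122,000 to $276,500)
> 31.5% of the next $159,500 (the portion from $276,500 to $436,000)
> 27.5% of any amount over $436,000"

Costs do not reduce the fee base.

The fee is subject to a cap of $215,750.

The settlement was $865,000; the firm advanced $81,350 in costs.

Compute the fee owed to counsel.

$215,750.00

Fee base is the gross recovery, $865,000; costs are reimbursed separately.
First $122,000 at 39% = $47,580.00
Next $154,500 at 35.5% = $54,847.50
Next $159,500 at 31.5% = $50,242.50
Remaining $429,000 at 27.5% = $117,975.00
Fee: $47,580.00 + $54,847.50 + $50,242.50 + $117,975.00 = $270,645.00
$270,645.00 exceeds the $215,750 cap, so the fee is capped at $215,750.00.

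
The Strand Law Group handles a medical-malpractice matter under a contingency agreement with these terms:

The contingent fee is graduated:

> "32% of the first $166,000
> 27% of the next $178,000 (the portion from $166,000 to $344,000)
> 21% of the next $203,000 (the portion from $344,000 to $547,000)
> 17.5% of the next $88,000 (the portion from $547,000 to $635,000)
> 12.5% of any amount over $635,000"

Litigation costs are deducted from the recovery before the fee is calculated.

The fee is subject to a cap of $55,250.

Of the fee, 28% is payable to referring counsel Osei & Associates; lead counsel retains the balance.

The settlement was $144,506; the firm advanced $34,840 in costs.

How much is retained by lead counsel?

Fee base (net of costs): $144,506 − $34,840 = $109,666
First $109,666 at 32% = $35,093.12
$35,093.12 is under the $55,250 cap.
Referral share: 28% of $35,093.12 = $9,826.07; lead counsel retains $35,093.12 − $9,826.07 = $25,267.05.

$25,267.05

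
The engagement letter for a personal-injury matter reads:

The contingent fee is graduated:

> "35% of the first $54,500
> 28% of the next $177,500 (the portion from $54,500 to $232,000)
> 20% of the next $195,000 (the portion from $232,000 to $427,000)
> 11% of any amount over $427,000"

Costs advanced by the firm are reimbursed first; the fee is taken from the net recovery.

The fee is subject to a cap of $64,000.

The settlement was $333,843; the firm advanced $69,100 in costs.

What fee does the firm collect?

Fee base (net of costs): $333,843 − $69,100 = $264,743
First $54,500 at 35% = $19,075.00
Next $177,500 at 28% = $49,700.00
Remaining $32,743 at 20% = $6,548.60
Fee: $19,075.00 + $49,700.00 + $6,548.60 = $75,323.60
$75,323.60 exceeds the $64,000 cap, so the fee is capped at $64,000.00.

$64,000.00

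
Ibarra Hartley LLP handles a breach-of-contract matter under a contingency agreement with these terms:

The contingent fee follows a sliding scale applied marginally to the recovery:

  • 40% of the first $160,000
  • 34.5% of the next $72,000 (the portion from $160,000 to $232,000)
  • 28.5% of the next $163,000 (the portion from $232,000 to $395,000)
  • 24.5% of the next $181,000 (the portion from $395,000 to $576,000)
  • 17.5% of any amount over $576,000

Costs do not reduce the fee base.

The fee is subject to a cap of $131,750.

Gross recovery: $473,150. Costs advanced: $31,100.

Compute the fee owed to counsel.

$131,750.00

Fee base is the gross recovery, $473,150; costs are reimbursed separately.
First $160,000 at 40% = $64,000.00
Next $72,000 at 34.5% = $24,840.00
Next $163,000 at 28.5% = $46,455.00
Remaining $78,150 at 24.5% = $19,146.75
Fee: $64,000.00 + $24,840.00 + $46,455.00 + $19,146.75 = $154,441.75
$154,441.75 exceeds the $131,750 cap, so the fee is capped at $131,750.00.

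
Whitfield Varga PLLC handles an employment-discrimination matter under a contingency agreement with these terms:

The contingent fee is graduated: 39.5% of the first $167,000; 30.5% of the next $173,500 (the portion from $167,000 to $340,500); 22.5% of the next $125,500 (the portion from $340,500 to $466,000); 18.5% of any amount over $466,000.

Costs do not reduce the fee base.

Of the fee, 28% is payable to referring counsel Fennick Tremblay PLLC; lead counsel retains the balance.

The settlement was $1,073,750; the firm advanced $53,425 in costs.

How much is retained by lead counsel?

$186,878.70

Fee base is the gross recovery, $1,073,750; costs are reimbursed separately.
First $167,000 at 39.5% = $65,965.00
Next $173,500 at 30.5% = $52,917.50
Next $125,500 at 22.5% = $28,237.50
Remaining $607,750 at 18.5% = $112,433.75
Fee: $65,965.00 + $52,917.50 + $28,237.50 + $112,433.75 = $259,553.75
Referral share: 28% of $259,553.75 = $72,675.05; lead counsel retains $259,553.75 − $72,675.05 = $186,878.70.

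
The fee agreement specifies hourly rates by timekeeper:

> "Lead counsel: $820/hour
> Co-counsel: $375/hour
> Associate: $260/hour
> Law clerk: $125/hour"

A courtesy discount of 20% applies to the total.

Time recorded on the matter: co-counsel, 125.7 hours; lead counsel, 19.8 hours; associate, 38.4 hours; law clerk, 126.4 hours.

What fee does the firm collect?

$71,326.00

Lead counsel: 19.8 × $820 = $16,236.00
Co-counsel: 125.7 × $375 = $47,137.50
Associate: 38.4 × $260 = $9,984.00
Law clerk: 126.4 × $125 = $15,800.00
Subtotal: $89,157.50
Less 20% discount: −$17,831.50
Total: $89,157.50 − $17,831.50 = $71,326.00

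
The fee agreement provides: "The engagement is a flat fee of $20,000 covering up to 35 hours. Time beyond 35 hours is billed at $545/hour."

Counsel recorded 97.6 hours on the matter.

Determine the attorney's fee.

$54,117.00

Flat fee: $20,000.00
Excess hours: 97.6 − 35 = 62.6
Overrun: 62.6 × $545 = $34,117.00
Total: $20,000.00 + $34,117.00 = $54,117.00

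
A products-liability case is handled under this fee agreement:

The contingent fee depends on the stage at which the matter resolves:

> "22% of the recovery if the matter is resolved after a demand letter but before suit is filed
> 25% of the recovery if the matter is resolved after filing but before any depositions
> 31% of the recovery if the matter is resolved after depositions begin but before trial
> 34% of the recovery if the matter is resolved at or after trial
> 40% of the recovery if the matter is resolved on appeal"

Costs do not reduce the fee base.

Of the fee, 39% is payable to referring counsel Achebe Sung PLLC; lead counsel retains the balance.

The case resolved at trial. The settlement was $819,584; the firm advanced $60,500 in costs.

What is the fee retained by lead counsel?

Fee base is the gross recovery, $819,584; costs are reimbursed separately.
The matter resolved at trial, so the 34% rate applies.
$819,584 × 34% = $278,658.56
Referral share: 39% of $278,658.56 = $108,676.84; lead counsel retains $278,658.56 − $108,676.84 = $169,981.72.

$169,981.72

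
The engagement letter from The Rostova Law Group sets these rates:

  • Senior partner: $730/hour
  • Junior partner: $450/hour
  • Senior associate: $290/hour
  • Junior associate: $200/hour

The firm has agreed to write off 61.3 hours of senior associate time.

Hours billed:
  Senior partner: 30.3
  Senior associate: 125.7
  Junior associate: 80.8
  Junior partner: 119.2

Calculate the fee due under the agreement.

$110,595.00

Senior partner: 30.3 × $730 = $22,119.00
Junior partner: 119.2 × $450 = $53,640.00
Senior associate: 125.7 × $290 = $36,453.00
Junior associate: 80.8 × $200 = $16,160.00
Subtotal: $128,372.00
Write-off: 61.3 × $290 = $17,777.00
Total: $128,372.00 − $17,777.00 = $110,595.00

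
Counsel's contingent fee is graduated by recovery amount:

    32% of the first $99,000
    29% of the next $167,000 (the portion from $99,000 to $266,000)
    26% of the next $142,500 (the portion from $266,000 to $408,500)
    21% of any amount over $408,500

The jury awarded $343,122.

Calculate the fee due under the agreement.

$100,161.72

First $99,000 at 32% = $31,680.00
Next $167,000 at 29% = $48,430.00
Remaining $77,122 at 26% = $20,051.72
Fee: $31,680.00 + $48,430.00 + $20,051.72 = $100,161.72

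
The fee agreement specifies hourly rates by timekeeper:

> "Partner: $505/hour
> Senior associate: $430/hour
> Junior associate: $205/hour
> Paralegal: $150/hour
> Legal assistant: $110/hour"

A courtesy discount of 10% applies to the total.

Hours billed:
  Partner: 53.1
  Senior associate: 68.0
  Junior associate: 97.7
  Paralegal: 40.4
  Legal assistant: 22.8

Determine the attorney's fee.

Partner: 53.1 × $505 = $26,815.50
Senior associate: 68.0 × $430 = $29,240.00
Junior associate: 97.7 × $205 = $20,028.50
Paralegal: 40.4 × $150 = $6,060.00
Legal assistant: 22.8 × $110 = $2,508.00
Subtotal: $84,652.00
Less 10% discount: −$8,465.20
Total: $84,652.00 − $8,465.20 = $76,186.80

$76,186.80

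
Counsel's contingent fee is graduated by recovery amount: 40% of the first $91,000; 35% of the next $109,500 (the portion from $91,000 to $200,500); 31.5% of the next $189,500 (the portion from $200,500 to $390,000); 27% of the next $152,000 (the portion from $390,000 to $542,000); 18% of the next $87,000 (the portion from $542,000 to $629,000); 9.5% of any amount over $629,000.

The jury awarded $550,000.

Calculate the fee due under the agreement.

$176,897.50

First $91,000 at 40% = $36,400.00
Next $109,500 at 35% = $38,325.00
Next $189,500 at 31.5% = $59,692.50
Next $152,000 at 27% = $41,040.00
Remaining $8,000 at 18% = $1,440.00
Fee: $36,400.00 + $38,325.00 + $59,692.50 + $41,040.00 + $1,440.00 = $176,897.50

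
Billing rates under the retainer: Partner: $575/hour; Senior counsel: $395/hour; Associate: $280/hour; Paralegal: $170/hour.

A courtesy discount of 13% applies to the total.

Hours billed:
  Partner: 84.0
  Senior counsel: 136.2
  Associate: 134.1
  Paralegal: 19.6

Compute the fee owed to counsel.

Partner: 84.0 × $575 = $48,300.00
Senior counsel: 136.2 × $395 = $53,799.00
Associate: 134.1 × $280 = $37,548.00
Paralegal: 19.6 × $170 = $3,332.00
Subtotal: $142,979.00
Less 13% discount: −$18,587.27
Total: $142,979.00 − $18,587.27 = $124,391.73

$124,391.73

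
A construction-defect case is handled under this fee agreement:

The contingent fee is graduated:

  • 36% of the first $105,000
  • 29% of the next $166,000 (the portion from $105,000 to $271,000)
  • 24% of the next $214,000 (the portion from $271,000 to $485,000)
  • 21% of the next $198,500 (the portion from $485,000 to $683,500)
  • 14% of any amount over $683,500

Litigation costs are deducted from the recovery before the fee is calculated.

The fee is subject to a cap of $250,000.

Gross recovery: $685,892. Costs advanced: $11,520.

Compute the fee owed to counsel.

$177,068.12

Fee base (net of costs): $685,892 − $11,520 = $674,372
First $105,000 at 36% = $37,800.00
Next $166,000 at 29% = $48,140.00
Next $214,000 at 24% = $51,360.00
Remaining $189,372 at 21% = $39,768.12
Fee: $37,800.00 + $48,140.00 + $51,360.00 + $39,768.12 = $177,068.12
$177,068.12 is under the $250,000 cap.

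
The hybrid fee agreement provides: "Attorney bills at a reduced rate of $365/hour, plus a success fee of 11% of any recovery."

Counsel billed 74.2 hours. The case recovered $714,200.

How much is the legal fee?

Hourly: 74.2 × $365 = $27,083.00
Success fee: 11% of $714,200 = $78,562.00
Total: $27,083.00 + $78,562.00 = $105,645.00

$105,645.00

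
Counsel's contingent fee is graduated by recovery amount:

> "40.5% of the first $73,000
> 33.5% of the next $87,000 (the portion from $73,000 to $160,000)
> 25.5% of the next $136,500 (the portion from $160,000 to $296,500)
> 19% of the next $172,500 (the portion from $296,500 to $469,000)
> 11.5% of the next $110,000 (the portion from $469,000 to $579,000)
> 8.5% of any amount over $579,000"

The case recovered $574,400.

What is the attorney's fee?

First $73,000 at 40.5% = $29,565.00
Next $87,000 at 33.5% = $29,145.00
Next $136,500 at 25.5% = $34,807.50
Next $172,500 at 19% = $32,775.00
Remaining $105,400 at 11.5% = $12,121.00
Fee: $29,565.00 + $29,145.00 + $34,807.50 + $32,775.00 + $12,121.00 = $138,413.50

$138,413.50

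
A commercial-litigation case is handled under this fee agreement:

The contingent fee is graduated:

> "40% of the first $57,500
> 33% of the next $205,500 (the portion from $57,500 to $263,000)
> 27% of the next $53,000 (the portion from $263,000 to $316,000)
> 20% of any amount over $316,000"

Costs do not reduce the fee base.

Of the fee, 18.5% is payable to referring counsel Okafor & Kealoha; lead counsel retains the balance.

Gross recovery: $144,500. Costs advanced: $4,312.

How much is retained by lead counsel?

Fee base is the gross recovery, $144,500; costs are reimbursed separately.
First $57,500 at 40% = $23,000.00
Remaining $87,000 at 33% = $28,710.00
Fee: $23,000.00 + $28,710.00 = $51,710.00
Referral share: 18.5% of $51,710.00 = $9,566.35; lead counsel retains $51,710.00 − $9,566.35 = $42,143.65.

$42,143.65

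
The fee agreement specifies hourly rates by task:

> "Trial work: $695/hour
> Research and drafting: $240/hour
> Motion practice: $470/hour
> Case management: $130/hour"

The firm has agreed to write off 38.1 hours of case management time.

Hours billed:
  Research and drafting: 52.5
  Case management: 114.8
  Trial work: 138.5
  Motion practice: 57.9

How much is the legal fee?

Trial work: 138.5 × $695 = $96,257.50
Research and drafting: 52.5 × $240 = $12,600.00
Motion practice: 57.9 × $470 = $27,213.00
Case management: 114.8 × $130 = $14,924.00
Subtotal: $150,994.50
Write-off: 38.1 × $130 = $4,953.00
Total: $150,994.50 − $4,953.00 = $146,041.50

$146,041.50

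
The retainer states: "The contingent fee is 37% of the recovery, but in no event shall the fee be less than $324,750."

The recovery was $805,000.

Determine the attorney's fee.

$324,750.00

37% of $805,000 = $297,850.00
That is below the $324,750 minimum, so the minimum applies.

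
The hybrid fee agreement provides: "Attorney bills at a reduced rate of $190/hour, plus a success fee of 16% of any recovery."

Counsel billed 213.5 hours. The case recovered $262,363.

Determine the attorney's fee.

$82,543.08

Hourly: 213.5 × $190 = $40,565.00
Success fee: 16% of $262,363 = $41,978.08
Total: $40,565.00 + $41,978.08 = $82,543.08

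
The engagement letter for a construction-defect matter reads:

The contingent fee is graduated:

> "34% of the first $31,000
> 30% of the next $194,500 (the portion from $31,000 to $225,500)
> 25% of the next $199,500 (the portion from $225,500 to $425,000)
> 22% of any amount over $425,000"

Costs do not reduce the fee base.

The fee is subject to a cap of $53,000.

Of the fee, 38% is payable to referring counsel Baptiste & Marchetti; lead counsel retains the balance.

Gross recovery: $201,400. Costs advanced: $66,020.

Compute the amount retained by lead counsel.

Fee base is the gross recovery, $201,400; costs are reimbursed separately.
First $31,000 at 34% = $10,540.00
Remaining $170,400 at 30% = $51,120.00
Fee: $10,540.00 + $51,120.00 = $61,660.00
$61,660.00 exceeds the $53,000 cap, so the fee is capped at $53,000.00.
Referral share: 38% of $53,000.00 = $20,140.00; lead counsel retains $53,000.00 − $20,140.00 = $32,860.00.

$32,860.00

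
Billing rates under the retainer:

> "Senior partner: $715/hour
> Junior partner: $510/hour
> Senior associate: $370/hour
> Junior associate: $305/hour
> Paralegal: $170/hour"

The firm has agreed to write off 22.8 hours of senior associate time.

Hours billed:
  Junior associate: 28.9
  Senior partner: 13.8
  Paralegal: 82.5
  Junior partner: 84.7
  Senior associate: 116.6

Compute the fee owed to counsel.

Senior partner: 13.8 × $715 = $9,867.00
Junior partner: 84.7 × $510 = $43,197.00
Senior associate: 116.6 × $370 = $43,142.00
Junior associate: 28.9 × $305 = $8,814.50
Paralegal: 82.5 × $170 = $14,025.00
Subtotal: $119,045.50
Write-off: 22.8 × $370 = $8,436.00
Total: $119,045.50 − $8,436.00 = $110,609.50

$110,609.50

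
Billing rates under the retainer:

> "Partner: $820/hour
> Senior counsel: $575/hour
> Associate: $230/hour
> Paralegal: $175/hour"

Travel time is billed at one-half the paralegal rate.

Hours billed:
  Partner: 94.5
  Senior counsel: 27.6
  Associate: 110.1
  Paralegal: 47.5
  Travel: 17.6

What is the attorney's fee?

$128,535.50

Partner: 94.5 × $820 = $77,490.00
Senior counsel: 27.6 × $575 = $15,870.00
Associate: 110.1 × $230 = $25,323.00
Paralegal: 47.5 × $175 = $8,312.50
Subtotal: $77,490.00 + $15,870.00 + $25,323.00 + $8,312.50 = $126,995.50
Travel: 17.6 × ($175 ÷ 2) = 17.6 × $87.50 = $1,540.00
Total: $126,995.50 + $1,540.00 = $128,535.50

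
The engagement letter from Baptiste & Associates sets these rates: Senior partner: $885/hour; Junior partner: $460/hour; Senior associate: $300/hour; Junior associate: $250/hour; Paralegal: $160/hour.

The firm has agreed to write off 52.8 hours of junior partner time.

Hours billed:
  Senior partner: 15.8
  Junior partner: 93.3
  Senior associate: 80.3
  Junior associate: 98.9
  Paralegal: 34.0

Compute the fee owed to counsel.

Senior partner: 15.8 × $885 = $13,983.00
Junior partner: 93.3 × $460 = $42,918.00
Senior associate: 80.3 × $300 = $24,090.00
Junior associate: 98.9 × $250 = $24,725.00
Paralegal: 34.0 × $160 = $5,440.00
Subtotal: $111,156.00
Write-off: 52.8 × $460 = $24,288.00
Total: $111,156.00 − $24,288.00 = $86,868.00

$86,868.00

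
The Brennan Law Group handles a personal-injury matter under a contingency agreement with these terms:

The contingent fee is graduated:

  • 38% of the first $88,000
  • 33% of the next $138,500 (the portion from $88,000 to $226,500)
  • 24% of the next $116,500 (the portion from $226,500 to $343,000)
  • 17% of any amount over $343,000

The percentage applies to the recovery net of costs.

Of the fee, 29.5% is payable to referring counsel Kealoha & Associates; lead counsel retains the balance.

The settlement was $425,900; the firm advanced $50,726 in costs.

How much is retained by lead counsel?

$79,365.08

Fee base (net of costs): $425,900 − $50,726 = $375,174
First $88,000 at 38% = $33,440.00
Next $138,500 at 33% = $45,705.00
Next $116,500 at 24% = $27,960.00
Remaining $32,174 at 17% = $5,469.58
Fee: $33,440.00 + $45,705.00 + $27,960.00 + $5,469.58 = $112,574.58
Referral share: 29.5% of $112,574.58 = $33,209.50; lead counsel retains $112,574.58 − $33,209.50 = $79,365.08.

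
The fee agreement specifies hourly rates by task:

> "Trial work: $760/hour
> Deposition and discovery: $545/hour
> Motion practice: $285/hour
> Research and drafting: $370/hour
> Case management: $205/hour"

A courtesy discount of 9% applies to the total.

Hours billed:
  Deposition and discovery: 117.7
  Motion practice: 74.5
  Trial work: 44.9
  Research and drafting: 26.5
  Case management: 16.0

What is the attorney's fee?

$120,655.08

Trial work: 44.9 × $760 = $34,124.00
Deposition and discovery: 117.7 × $545 = $64,146.50
Motion practice: 74.5 × $285 = $21,232.50
Research and drafting: 26.5 × $370 = $9,805.00
Case management: 16.0 × $205 = $3,280.00
Subtotal: $132,588.00
Less 9% discount: −$11,932.92
Total: $132,588.00 − $11,932.92 = $120,655.08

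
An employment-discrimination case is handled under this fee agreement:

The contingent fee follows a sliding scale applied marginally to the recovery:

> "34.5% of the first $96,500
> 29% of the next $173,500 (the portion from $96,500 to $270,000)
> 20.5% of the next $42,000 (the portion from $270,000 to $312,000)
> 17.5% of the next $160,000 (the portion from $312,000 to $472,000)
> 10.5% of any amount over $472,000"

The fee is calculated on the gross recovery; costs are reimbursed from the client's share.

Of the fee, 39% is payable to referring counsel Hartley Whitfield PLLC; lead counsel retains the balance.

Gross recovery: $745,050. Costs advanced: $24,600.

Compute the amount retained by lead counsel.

Fee base is the gross recovery, $745,050; costs are reimbursed separately.
First $96,500 at 34.5% = $33,292.50
Next $173,500 at 29% = $50,315.00
Next $42,000 at 20.5% = $8,610.00
Next $160,000 at 17.5% = $28,000.00
Remaining $273,050 at 10.5% = $28,670.25
Fee: $33,292.50 + $50,315.00 + $8,610.00 + $28,000.00 + $28,670.25 = $148,887.75
Referral share: 39% of $148,887.75 = $58,066.22; lead counsel retains $148,887.75 − $58,066.22 = $90,821.53.

$90,821.53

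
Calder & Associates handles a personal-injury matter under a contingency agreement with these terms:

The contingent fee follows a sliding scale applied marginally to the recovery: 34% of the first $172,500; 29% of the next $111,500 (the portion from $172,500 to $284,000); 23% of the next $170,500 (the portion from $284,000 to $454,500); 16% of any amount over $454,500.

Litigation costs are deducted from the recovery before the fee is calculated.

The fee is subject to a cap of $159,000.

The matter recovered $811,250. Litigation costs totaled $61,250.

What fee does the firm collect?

$159,000.00

Fee base (net of costs): $811,250 − $61,250 = $750,000
First $172,500 at 34% = $58,650.00
Next $111,500 at 29% = $32,335.00
Next $170,500 at 23% = $39,215.00
Remaining $295,500 at 16% = $47,280.00
Fee: $58,650.00 + $32,335.00 + $39,215.00 + $47,280.00 = $177,480.00
$177,480.00 exceeds the $159,000 cap, so the fee is capped at $159,000.00.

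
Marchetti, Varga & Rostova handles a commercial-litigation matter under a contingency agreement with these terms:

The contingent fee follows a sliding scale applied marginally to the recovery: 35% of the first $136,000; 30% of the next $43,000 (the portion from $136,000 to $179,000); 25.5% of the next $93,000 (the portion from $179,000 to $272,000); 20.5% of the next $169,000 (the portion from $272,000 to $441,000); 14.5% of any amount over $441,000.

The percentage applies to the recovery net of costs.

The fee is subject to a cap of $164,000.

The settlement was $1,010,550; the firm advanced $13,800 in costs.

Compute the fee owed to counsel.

Fee base (net of costs): $1,010,550 − $13,800 = $996,750
First $136,000 at 35% = $47,600.00
Next $43,000 at 30% = $12,900.00
Next $93,000 at 25.5% = $23,715.00
Next $169,000 at 20.5% = $34,645.00
Remaining $555,750 at 14.5% = $80,583.75
Fee: $47,600.00 + $12,900.00 + $23,715.00 + $34,645.00 + $80,583.75 = $199,443.75
$199,443.75 exceeds the $164,000 cap, so the fee is capped at $164,000.00.

$164,000.00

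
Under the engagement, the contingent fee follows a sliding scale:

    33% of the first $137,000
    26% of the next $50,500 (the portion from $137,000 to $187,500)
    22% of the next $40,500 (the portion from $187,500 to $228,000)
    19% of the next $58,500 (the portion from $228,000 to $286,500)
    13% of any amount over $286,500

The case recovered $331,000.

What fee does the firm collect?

First $137,000 at 33% = $45,210.00
Next $50,500 at 26% = $13,130.00
Next $40,500 at 22% = $8,910.00
Next $58,500 at 19% = $11,115.00
Remaining $44,500 at 13% = $5,785.00
Fee: $45,210.00 + $13,130.00 + $8,910.00 + $11,115.00 + $5,785.00 = $84,150.00

$84,150.00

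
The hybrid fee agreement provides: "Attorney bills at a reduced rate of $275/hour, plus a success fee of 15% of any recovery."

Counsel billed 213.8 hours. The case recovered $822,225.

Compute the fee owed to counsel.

$182,128.75

Hourly: 213.8 × $275 = $58,795.00
Success fee: 15% of $822,225 = $123,333.75
Total: $58,795.00 + $123,333.75 = $182,128.75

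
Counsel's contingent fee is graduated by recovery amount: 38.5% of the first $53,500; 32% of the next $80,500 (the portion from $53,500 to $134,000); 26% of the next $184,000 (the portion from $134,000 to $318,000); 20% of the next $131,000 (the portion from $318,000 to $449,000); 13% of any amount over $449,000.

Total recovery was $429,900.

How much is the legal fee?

$116,577.50

First $53,500 at 38.5% = $20,597.50
Next $80,500 at 32% = $25,760.00
Next $184,000 at 26% = $47,840.00
Remaining $111,900 at 20% = $22,380.00
Fee: $20,597.50 + $25,760.00 + $47,840.00 + $22,380.00 = $116,577.50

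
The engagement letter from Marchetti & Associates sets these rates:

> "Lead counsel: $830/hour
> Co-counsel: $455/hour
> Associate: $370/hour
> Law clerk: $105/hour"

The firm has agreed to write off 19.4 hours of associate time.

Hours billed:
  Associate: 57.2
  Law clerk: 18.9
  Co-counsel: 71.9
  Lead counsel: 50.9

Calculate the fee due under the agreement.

$90,932.00

Lead counsel: 50.9 × $830 = $42,247.00
Co-counsel: 71.9 × $455 = $32,714.50
Associate: 57.2 × $370 = $21,164.00
Law clerk: 18.9 × $105 = $1,984.50
Subtotal: $98,110.00
Write-off: 19.4 × $370 = $7,178.00
Total: $98,110.00 − $7,178.00 = $90,932.00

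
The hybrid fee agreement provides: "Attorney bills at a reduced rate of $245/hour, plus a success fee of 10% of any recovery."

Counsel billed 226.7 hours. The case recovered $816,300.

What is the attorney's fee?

$137,171.50

Hourly: 226.7 × $245 = $55,541.50
Success fee: 10% of $816,300 = $81,630.00
Total: $55,541.50 + $81,630.00 = $137,171.50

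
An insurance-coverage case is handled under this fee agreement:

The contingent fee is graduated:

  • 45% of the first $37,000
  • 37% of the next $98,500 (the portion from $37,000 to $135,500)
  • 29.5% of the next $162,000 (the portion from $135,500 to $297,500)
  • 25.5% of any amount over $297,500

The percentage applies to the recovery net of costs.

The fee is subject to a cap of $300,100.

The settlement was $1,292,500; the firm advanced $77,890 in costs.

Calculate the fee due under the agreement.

$300,100.00

Fee base (net of costs): $1,292,500 − $77,890 = $1,214,610
First $37,000 at 45% = $16,650.00
Next $98,500 at 37% = $36,445.00
Next $162,000 at 29.5% = $47,790.00
Remaining $917,110 at 25.5% = $233,863.05
Fee: $16,650.00 + $36,445.00 + $47,790.00 + $233,863.05 = $334,748.05
$334,748.05 exceeds the $300,100 cap, so the fee is capped at $300,100.00.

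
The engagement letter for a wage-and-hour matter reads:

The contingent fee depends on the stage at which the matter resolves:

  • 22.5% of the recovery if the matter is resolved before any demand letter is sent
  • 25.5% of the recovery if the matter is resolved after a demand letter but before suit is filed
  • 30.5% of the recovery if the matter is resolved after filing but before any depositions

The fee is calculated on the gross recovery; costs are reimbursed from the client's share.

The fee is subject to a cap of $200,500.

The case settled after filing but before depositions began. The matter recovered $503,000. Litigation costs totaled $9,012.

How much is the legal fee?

$153,415.00

Fee base is the gross recovery, $503,000; costs are reimbursed separately.
The matter settled after filing but before depositions began, so the 30.5% rate applies.
$503,000 × 30.5% = $153,415.00
$153,415.00 is under the $200,500 cap.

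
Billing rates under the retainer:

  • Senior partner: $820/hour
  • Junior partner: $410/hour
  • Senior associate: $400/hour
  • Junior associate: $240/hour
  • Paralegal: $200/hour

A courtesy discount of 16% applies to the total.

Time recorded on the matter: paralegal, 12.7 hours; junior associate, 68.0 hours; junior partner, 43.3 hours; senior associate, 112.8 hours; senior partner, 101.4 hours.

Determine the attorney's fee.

Senior partner: 101.4 × $820 = $83,148.00
Junior partner: 43.3 × $410 = $17,753.00
Senior associate: 112.8 × $400 = $45,120.00
Junior associate: 68.0 × $240 = $16,320.00
Paralegal: 12.7 × $200 = $2,540.00
Subtotal: $164,881.00
Less 16% discount: −$26,380.96
Total: $164,881.00 − $26,380.96 = $138,500.04

$138,500.04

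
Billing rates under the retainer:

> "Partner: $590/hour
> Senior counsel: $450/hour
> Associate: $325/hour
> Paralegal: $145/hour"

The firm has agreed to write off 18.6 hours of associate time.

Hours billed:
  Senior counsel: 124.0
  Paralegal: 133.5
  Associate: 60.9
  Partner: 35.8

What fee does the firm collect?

$110,027.00

Partner: 35.8 × $590 = $21,122.00
Senior counsel: 124.0 × $450 = $55,800.00
Associate: 60.9 × $325 = $19,792.50
Paralegal: 133.5 × $145 = $19,357.50
Subtotal: $116,072.00
Write-off: 18.6 × $325 = $6,045.00
Total: $116,072.00 − $6,045.00 = $110,027.00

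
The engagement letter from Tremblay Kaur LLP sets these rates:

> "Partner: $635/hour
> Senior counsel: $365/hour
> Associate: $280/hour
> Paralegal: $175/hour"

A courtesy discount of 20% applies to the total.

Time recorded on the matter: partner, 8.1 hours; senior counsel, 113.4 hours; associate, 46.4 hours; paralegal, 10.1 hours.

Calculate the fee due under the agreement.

Partner: 8.1 × $635 = $5,143.50
Senior counsel: 113.4 × $365 = $41,391.00
Associate: 46.4 × $280 = $12,992.00
Paralegal: 10.1 × $175 = $1,767.50
Subtotal: $61,294.00
Less 20% discount: −$12,258.80
Total: $61,294.00 − $12,258.80 = $49,035.20

$49,035.20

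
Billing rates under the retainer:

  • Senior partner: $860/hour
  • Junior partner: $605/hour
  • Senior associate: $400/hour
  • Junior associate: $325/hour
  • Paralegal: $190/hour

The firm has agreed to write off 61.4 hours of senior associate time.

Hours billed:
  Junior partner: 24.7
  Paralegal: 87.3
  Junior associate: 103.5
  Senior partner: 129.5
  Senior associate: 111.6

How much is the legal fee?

Senior partner: 129.5 × $860 = $111,370.00
Junior partner: 24.7 × $605 = $14,943.50
Senior associate: 111.6 × $400 = $44,640.00
Junior associate: 103.5 × $325 = $33,637.50
Paralegal: 87.3 × $190 = $16,587.00
Subtotal: $221,178.00
Write-off: 61.4 × $400 = $24,560.00
Total: $221,178.00 − $24,560.00 = $196,618.00

$196,618.00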